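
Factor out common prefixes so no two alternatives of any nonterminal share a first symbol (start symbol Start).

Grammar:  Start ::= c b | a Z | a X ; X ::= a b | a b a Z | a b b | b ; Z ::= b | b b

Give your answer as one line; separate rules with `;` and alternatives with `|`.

Start ::= c b | a Start1; X ::= b | a b X1; Z ::= b Z1; Start1 ::= Z | X; X1 ::= ε | a Z | b; Z1 ::= ε | b

Start has alternatives sharing prefix 'a': factor to Start → a Start1 with Start1 → Z | X.
X has alternatives sharing prefix 'a b': factor to X → a b X1 with X1 → ε | a Z | b.
Z has alternatives sharing prefix 'b': factor to Z → b Z1 with Z1 → ε | b.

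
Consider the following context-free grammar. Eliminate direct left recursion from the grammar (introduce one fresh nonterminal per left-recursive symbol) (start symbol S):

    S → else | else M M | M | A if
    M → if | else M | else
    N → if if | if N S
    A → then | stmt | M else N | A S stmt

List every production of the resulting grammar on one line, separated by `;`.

Left recursion appears on A.
For A: α = {S stmt}, β = {then, stmt, M else N}. Rewrite as A → β A' and A' → α A' | ε.

S → else | else M M | M | A if; M → if | else M | else; N → if if | if N S; A → then A' | stmt A' | M else N A'; A' → S stmt A' | eps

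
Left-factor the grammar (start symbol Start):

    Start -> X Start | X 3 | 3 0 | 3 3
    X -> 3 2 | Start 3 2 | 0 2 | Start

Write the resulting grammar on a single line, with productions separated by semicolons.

Start -> X Start1 | 3 Start2; X -> 3 2 | 0 2 | Start X1; Start1 -> Start | 3; Start2 -> 0 | 3; X1 -> 3 2 | eps

Start has alternatives sharing prefix 'X': factor to Start → X Start1 with Start1 → Start | 3.
Start has alternatives sharing prefix '3': factor to Start → 3 Start2 with Start2 → 0 | 3.
X has alternatives sharing prefix 'Start': factor to X → Start X1 with X1 → 3 2 | ε.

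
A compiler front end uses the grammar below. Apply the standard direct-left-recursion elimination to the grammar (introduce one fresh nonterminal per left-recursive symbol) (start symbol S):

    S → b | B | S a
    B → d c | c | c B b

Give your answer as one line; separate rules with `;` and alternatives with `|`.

S → b S' | B S'; B → d c | c | c B b; S' → a S' | ε

Directly left-recursive nonterminal: S.
For S: α = {a}, β = {b, B}. Rewrite as S → β S' and S' → α S' | ε.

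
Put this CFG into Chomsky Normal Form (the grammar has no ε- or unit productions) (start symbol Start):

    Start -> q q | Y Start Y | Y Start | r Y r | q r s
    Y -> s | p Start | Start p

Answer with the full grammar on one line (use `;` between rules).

Introduce a nonterminal for each terminal appearing in a rule of length ≥ 2: X1 → q, X2 → r, X3 → s, X4 → p.
Binarize each right-hand side of length ≥ 3 by chaining fresh nonterminals (Y1, Y2, …): affected rules were Start → Y Start Y; Start → X2 Y X2; Start → X1 X2 X3.

Start -> X1 X1 | Y Y1 | Y Start | X2 Y2 | X1 Y3; Y -> s | X4 Start | Start X4; X1 -> q; X2 -> r; X3 -> s; X4 -> p; Y1 -> Start Y; Y2 -> Y X2; Y3 -> X2 X3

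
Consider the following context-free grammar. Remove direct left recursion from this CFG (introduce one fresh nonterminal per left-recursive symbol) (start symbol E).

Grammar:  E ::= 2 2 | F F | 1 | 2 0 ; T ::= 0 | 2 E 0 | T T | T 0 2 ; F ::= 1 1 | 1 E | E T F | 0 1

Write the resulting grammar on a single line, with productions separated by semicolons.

E ::= 2 2 | F F | 1 | 2 0; T ::= 0 T' | 2 E 0 T'; F ::= 1 1 | 1 E | E T F | 0 1; T' ::= T T' | 0 2 T' | ε

T is directly left-recursive.
For T: α = {T, 0 2}, β = {0, 2 E 0}. Rewrite as T → β T' and T' → α T' | ε.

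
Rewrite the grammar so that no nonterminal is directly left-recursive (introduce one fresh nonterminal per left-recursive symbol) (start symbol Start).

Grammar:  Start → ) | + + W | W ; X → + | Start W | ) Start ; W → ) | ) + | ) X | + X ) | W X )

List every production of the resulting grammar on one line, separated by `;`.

Directly left-recursive nonterminal: W.
For W: α = {X )}, β = {), ) +, ) X, + X )}. Rewrite as W → β W1 and W1 → α W1 | ε.

Start → ) | + + W | W; X → + | Start W | ) Start; W → ) W1 | ) + W1 | ) X W1 | + X ) W1; W1 → X ) W1 | ε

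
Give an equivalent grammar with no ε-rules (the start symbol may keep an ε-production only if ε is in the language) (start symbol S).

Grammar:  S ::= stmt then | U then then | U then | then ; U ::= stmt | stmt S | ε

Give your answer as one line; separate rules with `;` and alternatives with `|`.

Nullable nonterminals: {U}.
ε ∉ L(G), so no ε-production is kept.
Expand every rule over subsets of its nullable positions: S → U then then gives U then then | then then. S → U then gives U then | then.

S ::= stmt then | U then then | then then | U then | then; U ::= stmt | stmt S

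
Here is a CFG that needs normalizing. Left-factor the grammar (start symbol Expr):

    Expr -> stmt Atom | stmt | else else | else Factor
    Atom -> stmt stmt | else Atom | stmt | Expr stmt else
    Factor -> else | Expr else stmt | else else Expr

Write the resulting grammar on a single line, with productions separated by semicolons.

Expr has alternatives sharing prefix 'stmt': factor to Expr → stmt Expr1 with Expr1 → Atom | ε.
Expr has alternatives sharing prefix 'else': factor to Expr → else Expr2 with Expr2 → else | Factor.
Atom has alternatives sharing prefix 'stmt': factor to Atom → stmt Atom1 with Atom1 → stmt | ε.
Factor has alternatives sharing prefix 'else': factor to Factor → else Factor1 with Factor1 → ε | else Expr.

Expr -> stmt Expr1 | else Expr2; Atom -> else Atom | Expr stmt else | stmt Atom1; Factor -> Expr else stmt | else Factor1; Expr1 -> Atom | ε; Expr2 -> else | Factor; Atom1 -> stmt | ε; Factor1 -> ε | else Expr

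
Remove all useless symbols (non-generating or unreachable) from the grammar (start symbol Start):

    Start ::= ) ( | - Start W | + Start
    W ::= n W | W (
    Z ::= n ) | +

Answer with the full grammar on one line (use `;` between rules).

Generating nonterminals: {Start, Z}.
Reachable from Start after that: {Start}.
Removed useless symbols: {W, Z} and every production mentioning them.

Start ::= ) ( | + Start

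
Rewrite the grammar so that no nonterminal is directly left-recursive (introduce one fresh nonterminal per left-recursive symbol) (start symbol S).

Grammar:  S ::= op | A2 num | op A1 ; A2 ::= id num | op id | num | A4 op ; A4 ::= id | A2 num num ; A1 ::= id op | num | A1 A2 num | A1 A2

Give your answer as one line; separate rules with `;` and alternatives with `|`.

Directly left-recursive nonterminal: A1.
For A1: α = {A2 num, A2}, β = {id op, num}. Rewrite as A1 → β A1' and A1' → α A1' | ε.

S ::= op | A2 num | op A1; A2 ::= id num | op id | num | A4 op; A4 ::= id | A2 num num; A1 ::= id op A1' | num A1'; A1' ::= A2 num A1' | A2 A1' | ε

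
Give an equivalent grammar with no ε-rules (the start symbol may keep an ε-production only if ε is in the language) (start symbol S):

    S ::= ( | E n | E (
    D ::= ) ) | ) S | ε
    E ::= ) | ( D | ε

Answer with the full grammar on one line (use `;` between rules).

S ::= ( | E n | n | E (; D ::= ) ) | ) S; E ::= ) | ( D | (

The nullable symbols are {D, E}.
ε ∉ L(G), so no ε-production is kept.
Expand every rule over subsets of its nullable positions: S → E n gives E n | n. E → ( D gives ( D | (.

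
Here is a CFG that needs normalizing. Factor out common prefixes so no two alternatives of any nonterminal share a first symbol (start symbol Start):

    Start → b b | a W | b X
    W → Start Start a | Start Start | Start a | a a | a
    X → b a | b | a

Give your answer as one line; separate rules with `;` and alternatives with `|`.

Start has alternatives sharing prefix 'b': factor to Start → b Start1 with Start1 → b | X.
W has alternatives sharing prefix 'Start': factor to W → Start W1 with W1 → Start a | Start | a.
W has alternatives sharing prefix 'a': factor to W → a W2 with W2 → a | ε.
X has alternatives sharing prefix 'b': factor to X → b X1 with X1 → a | ε.
W1 has alternatives sharing prefix 'Start': factor to W1 → Start W11 with W11 → a | ε.

Start → a W | b Start1; W → Start W1 | a W2; X → a | b X1; Start1 → b | X; W1 → a | Start W11; W2 → a | ε; X1 → a | ε; W11 → a | ε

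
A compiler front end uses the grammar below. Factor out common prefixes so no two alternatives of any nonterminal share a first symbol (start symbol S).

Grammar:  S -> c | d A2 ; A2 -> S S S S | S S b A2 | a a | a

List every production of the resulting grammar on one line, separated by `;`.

S -> c | d A2; A2 -> S S A2' | a A2''; A2' -> S S | b A2; A2'' -> a | ε

A2 has alternatives sharing prefix 'S S': factor to A2 → S S A2' with A2' → S S | b A2.
A2 has alternatives sharing prefix 'a': factor to A2 → a A2'' with A2'' → a | ε.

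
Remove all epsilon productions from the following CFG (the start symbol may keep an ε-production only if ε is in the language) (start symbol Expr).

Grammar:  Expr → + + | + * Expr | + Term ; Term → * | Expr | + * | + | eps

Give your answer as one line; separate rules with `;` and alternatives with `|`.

Expr → + + | + * Expr | + Term | +; Term → * | Expr | + * | +

Nullable set = {Term}.
ε ∉ L(G), so no ε-production is kept.
Add the nullable-subset variants: Expr → + Term gives + Term | +.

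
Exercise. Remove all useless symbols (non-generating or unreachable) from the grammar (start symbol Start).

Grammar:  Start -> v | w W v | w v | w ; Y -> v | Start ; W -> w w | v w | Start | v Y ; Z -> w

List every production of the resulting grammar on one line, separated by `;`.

Start -> v | w W v | w v | w; Y -> v | Start; W -> w w | v w | Start | v Y

Generating nonterminals: {Start, W, Y, Z}.
Reachable from Start after that: {Start, W, Y}.
Removed useless symbols: {Z} and every production mentioning them.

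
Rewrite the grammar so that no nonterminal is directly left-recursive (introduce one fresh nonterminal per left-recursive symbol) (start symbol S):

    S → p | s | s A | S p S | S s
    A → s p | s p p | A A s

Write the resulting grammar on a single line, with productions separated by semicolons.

Left recursion appears on S, A.
For S: α = {p S, s}, β = {p, s, s A}. Rewrite as S → β S' and S' → α S' | ε.
For A: α = {A s}, β = {s p, s p p}. Rewrite as A → β A' and A' → α A' | ε.

S → p S' | s S' | s A S'; A → s p A' | s p p A'; S' → p S S' | s S' | ε; A' → A s A' | ε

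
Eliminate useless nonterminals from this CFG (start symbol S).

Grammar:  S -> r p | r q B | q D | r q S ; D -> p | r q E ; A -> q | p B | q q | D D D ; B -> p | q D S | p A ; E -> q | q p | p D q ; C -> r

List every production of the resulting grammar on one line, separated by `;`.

S -> r p | r q B | q D | r q S; D -> p | r q E; A -> q | p B | q q | D D D; B -> p | q D S | p A; E -> q | q p | p D q

Generating nonterminals: {A, B, C, D, E, S}.
Reachable from S after that: {A, B, D, E, S}.
Removed useless symbols: {C} and every production mentioning them.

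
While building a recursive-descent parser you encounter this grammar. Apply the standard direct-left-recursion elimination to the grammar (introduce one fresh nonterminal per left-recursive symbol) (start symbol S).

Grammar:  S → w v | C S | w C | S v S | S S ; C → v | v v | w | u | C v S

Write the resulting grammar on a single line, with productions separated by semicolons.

Directly left-recursive nonterminals: S, C.
For S: α = {v S, S}, β = {w v, C S, w C}. Rewrite as S → β S' and S' → α S' | ε.
For C: α = {v S}, β = {v, v v, w, u}. Rewrite as C → β C' and C' → α C' | ε.

S → w v S' | C S S' | w C S'; C → v C' | v v C' | w C' | u C'; S' → v S S' | S S' | eps; C' → v S C' | eps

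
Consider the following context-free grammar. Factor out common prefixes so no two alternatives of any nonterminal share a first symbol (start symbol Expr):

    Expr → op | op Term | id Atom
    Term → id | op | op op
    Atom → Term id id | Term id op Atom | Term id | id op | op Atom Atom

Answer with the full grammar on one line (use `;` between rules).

Expr → id Atom | op Expr1; Term → id | op Term1; Atom → id op | op Atom Atom | Term id Atom1; Expr1 → epsilon | Term; Term1 → epsilon | op; Atom1 → id | op Atom | epsilon

Expr has alternatives sharing prefix 'op': factor to Expr → op Expr1 with Expr1 → ε | Term.
Term has alternatives sharing prefix 'op': factor to Term → op Term1 with Term1 → ε | op.
Atom has alternatives sharing prefix 'Term id': factor to Atom → Term id Atom1 with Atom1 → id | op Atom | ε.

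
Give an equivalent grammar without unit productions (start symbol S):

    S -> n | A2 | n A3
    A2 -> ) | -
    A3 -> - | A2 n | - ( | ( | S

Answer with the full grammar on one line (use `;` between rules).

Unit pairs: A3 ⇒* {A2, S}; S ⇒* {A2}.
Replace each nonterminal's rules with the union of the non-unit rules of every nonterminal it unit-derives.

S -> ) | - | n | n A3; A2 -> ) | -; A3 -> ) | - | n | n A3 | A2 n | - ( | (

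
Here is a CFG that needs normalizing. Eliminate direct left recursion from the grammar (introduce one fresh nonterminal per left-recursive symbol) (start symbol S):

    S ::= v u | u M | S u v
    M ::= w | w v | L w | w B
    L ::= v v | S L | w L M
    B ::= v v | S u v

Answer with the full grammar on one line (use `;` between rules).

S is directly left-recursive.
For S: α = {u v}, β = {v u, u M}. Rewrite as S → β S' and S' → α S' | ε.

S ::= v u S' | u M S'; M ::= w | w v | L w | w B; L ::= v v | S L | w L M; B ::= v v | S u v; S' ::= u v S' | eps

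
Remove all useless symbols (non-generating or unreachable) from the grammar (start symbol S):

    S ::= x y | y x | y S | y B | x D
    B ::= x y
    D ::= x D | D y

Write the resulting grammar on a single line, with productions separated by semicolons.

S ::= x y | y x | y S | y B; B ::= x y

Generating nonterminals: {B, S}.
Reachable from S after that: {B, S}.
Removed useless symbols: {D} and every production mentioning them.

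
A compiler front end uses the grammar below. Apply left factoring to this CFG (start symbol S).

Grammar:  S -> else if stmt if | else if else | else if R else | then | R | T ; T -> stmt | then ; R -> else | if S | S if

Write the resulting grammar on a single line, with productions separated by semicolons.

S has alternatives sharing prefix 'else if': factor to S → else if S' with S' → stmt if | else | R else.

S -> then | R | T | else if S'; T -> stmt | then; R -> else | if S | S if; S' -> stmt if | else | R else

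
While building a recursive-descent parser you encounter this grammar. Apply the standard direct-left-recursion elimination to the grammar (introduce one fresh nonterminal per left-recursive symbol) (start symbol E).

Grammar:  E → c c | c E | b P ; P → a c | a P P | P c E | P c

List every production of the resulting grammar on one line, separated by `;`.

E → c c | c E | b P; P → a c P' | a P P P'; P' → c E P' | c P' | eps

Left recursion appears on P.
For P: α = {c E, c}, β = {a c, a P P}. Rewrite as P → β P' and P' → α P' | ε.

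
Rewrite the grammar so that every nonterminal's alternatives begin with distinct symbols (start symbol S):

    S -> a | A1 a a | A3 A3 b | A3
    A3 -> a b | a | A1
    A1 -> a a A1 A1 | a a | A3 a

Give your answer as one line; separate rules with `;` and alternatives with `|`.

S has alternatives sharing prefix 'A3': factor to S → A3 S' with S' → A3 b | ε.
A3 has alternatives sharing prefix 'a': factor to A3 → a A3' with A3' → b | ε.
A1 has alternatives sharing prefix 'a a': factor to A1 → a a A1' with A1' → A1 A1 | ε.

S -> a | A1 a a | A3 S'; A3 -> A1 | a A3'; A1 -> A3 a | a a A1'; S' -> A3 b | ε; A3' -> b | ε; A1' -> A1 A1 | ε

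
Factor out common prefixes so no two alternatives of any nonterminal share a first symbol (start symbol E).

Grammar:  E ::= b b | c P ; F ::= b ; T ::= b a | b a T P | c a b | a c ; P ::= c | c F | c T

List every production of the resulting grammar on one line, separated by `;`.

E ::= b b | c P; F ::= b; T ::= c a b | a c | b a T'; P ::= c P'; T' ::= ε | T P; P' ::= ε | F | T

T has alternatives sharing prefix 'b a': factor to T → b a T' with T' → ε | T P.
P has alternatives sharing prefix 'c': factor to P → c P' with P' → ε | F | T.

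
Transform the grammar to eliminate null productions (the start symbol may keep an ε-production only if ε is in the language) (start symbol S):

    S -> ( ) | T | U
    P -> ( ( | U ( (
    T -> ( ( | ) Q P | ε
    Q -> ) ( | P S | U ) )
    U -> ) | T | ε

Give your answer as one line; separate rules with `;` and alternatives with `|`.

S -> ( ) | T | U | ε; P -> ( ( | U ( (; T -> ( ( | ) Q P; Q -> ) ( | P S | P | U ) ) | ) ); U -> ) | T

The nullable symbols are {S, T, U}.
ε ∈ L(G) since S is nullable, so keep S → ε.
Expand every rule over subsets of its nullable positions: Q → P S gives P S | P. Q → U ) ) gives U ) ) | ) ).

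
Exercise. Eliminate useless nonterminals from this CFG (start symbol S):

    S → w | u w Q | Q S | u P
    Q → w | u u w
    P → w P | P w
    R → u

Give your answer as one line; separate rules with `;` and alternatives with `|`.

Generating nonterminals: {Q, R, S}.
Reachable from S after that: {Q, S}.
Removed useless symbols: {P, R} and every production mentioning them.

S → w | u w Q | Q S; Q → w | u u w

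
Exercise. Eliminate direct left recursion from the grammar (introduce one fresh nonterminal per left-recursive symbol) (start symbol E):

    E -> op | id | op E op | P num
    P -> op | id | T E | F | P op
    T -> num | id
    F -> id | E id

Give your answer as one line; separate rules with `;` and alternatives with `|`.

E -> op | id | op E op | P num; P -> op P' | id P' | T E P' | F P'; T -> num | id; F -> id | E id; P' -> op P' | eps

Directly left-recursive nonterminal: P.
For P: α = {op}, β = {op, id, T E, F}. Rewrite as P → β P' and P' → α P' | ε.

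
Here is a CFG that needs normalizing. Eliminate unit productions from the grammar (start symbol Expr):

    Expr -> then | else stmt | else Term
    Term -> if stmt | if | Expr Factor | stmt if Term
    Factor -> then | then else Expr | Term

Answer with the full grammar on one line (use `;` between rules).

Unit pairs: Factor ⇒* {Term}.
For each unit pair (A, B), copy every non-unit production of B to A, then drop all unit productions.

Expr -> then | else stmt | else Term; Term -> if stmt | if | Expr Factor | stmt if Term; Factor -> if stmt | if | Expr Factor | stmt if Term | then | then else Expr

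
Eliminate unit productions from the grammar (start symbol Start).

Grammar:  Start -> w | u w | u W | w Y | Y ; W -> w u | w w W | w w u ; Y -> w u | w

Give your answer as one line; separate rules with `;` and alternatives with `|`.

Start -> w | u w | u W | w Y | w u; W -> w u | w w W | w w u; Y -> w u | w

Unit pairs: Start ⇒* {Y}.
For every A with A ⇒* B via unit rules, add B's non-unit alternatives to A; then delete every rule of the form X → Y.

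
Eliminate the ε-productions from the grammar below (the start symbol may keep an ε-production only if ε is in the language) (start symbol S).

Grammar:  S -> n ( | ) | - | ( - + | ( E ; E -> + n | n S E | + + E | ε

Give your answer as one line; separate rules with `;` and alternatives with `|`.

S -> n ( | ) | - | ( - + | ( E | (; E -> + n | n S E | n S | + + E | + +

Nullable nonterminals: {E}.
ε ∉ L(G), so no ε-production is kept.
Add the nullable-subset variants: S → ( E gives ( E | (. E → n S E gives n S E | n S. E → + + E gives + + E | + +.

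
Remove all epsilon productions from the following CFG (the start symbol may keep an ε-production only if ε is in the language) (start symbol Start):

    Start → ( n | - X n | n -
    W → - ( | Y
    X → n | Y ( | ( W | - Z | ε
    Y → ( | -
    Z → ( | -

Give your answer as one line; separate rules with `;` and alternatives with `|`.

Nullable nonterminals: {X}.
ε ∉ L(G), so no ε-production is kept.
Add the nullable-subset variants: Start → - X n gives - X n | - n.

Start → ( n | - X n | - n | n -; W → - ( | Y; X → n | Y ( | ( W | - Z; Y → ( | -; Z → ( | -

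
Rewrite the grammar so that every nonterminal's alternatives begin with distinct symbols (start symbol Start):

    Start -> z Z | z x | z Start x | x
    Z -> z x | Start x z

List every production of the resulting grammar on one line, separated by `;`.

Start has alternatives sharing prefix 'z': factor to Start → z Start1 with Start1 → Z | x | Start x.

Start -> x | z Start1; Z -> z x | Start x z; Start1 -> Z | x | Start x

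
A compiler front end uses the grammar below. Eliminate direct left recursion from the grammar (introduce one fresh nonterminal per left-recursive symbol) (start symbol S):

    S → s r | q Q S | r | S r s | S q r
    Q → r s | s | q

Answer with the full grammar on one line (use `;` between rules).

S → s r S' | q Q S S' | r S'; Q → r s | s | q; S' → r s S' | q r S' | ε

S is directly left-recursive.
For S: α = {r s, q r}, β = {s r, q Q S, r}. Rewrite as S → β S' and S' → α S' | ε.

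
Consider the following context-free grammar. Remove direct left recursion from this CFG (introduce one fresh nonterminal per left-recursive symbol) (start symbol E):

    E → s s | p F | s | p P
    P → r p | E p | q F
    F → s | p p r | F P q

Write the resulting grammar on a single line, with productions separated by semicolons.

F is directly left-recursive.
For F: α = {P q}, β = {s, p p r}. Rewrite as F → β F' and F' → α F' | ε.

E → s s | p F | s | p P; P → r p | E p | q F; F → s F' | p p r F'; F' → P q F' | ε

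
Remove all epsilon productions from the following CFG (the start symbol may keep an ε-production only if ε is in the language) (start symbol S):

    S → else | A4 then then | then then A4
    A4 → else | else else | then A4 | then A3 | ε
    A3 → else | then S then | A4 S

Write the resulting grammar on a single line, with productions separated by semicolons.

S → else | A4 then then | then then | then then A4; A4 → else | else else | then A4 | then | then A3; A3 → else | then S then | A4 S | S

Nullable nonterminals: {A4}.
ε ∉ L(G), so no ε-production is kept.
Expand every rule over subsets of its nullable positions: S → A4 then then gives A4 then then | then then. A4 → then A4 gives then A4 | then. A3 → A4 S gives A4 S | S.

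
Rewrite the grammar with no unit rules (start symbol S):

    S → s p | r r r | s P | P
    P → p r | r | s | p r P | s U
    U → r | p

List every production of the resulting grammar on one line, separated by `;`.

S → s p | r r r | s P | p r | r | s | p r P | s U; P → p r | r | s | p r P | s U; U → r | p

Unit pairs: S ⇒* {P}.
For each unit pair (A, B), copy every non-unit production of B to A, then drop all unit productions.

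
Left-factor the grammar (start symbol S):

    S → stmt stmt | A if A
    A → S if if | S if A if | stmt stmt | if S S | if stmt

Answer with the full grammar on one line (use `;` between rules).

A has alternatives sharing prefix 'S if': factor to A → S if A' with A' → if | A if.
A has alternatives sharing prefix 'if': factor to A → if A'' with A'' → S S | stmt.

S → stmt stmt | A if A; A → stmt stmt | S if A' | if A''; A' → if | A if; A'' → S S | stmt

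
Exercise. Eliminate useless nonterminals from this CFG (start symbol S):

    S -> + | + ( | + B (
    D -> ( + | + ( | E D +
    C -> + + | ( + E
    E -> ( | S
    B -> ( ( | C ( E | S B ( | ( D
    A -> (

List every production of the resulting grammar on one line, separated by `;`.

Generating nonterminals: {A, B, C, D, E, S}.
Reachable from S after that: {B, C, D, E, S}.
Removed useless symbols: {A} and every production mentioning them.

S -> + | + ( | + B (; D -> ( + | + ( | E D +; C -> + + | ( + E; E -> ( | S; B -> ( ( | C ( E | S B ( | ( D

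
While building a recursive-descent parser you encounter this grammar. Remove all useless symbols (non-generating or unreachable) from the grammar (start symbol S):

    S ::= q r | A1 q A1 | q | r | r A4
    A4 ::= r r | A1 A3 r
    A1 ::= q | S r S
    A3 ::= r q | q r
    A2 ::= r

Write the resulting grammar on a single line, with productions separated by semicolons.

Generating nonterminals: {A1, A2, A3, A4, S}.
Reachable from S after that: {A1, A3, A4, S}.
Removed useless symbols: {A2} and every production mentioning them.

S ::= q r | A1 q A1 | q | r | r A4; A4 ::= r r | A1 A3 r; A1 ::= q | S r S; A3 ::= r q | q r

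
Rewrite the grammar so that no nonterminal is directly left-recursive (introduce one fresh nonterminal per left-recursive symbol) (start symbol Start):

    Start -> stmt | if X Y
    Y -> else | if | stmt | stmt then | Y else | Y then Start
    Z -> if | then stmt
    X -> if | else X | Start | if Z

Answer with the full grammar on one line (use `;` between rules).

Directly left-recursive nonterminal: Y.
For Y: α = {else, then Start}, β = {else, if, stmt, stmt then}. Rewrite as Y → β Y1 and Y1 → α Y1 | ε.

Start -> stmt | if X Y; Y -> else Y1 | if Y1 | stmt Y1 | stmt then Y1; Z -> if | then stmt; X -> if | else X | Start | if Z; Y1 -> else Y1 | then Start Y1 | ε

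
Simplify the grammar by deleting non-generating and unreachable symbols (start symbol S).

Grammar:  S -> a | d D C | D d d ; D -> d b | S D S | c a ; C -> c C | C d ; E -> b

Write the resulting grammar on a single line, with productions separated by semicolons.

Generating nonterminals: {D, E, S}.
Reachable from S after that: {D, S}.
Removed useless symbols: {C, E} and every production mentioning them.

S -> a | D d d; D -> d b | S D S | c a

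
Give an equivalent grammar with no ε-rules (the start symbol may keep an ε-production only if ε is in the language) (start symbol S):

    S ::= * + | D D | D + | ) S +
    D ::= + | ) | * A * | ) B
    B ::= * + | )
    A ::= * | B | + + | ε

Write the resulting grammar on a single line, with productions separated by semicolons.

S ::= * + | D D | D + | ) S +; D ::= + | ) | * A * | * * | ) B; B ::= * + | ); A ::= * | B | + +

Nullable nonterminals: {A}.
ε ∉ L(G), so no ε-production is kept.
For each production, add variants omitting each subset of nullable occurrences: D → * A * gives * A * | * *.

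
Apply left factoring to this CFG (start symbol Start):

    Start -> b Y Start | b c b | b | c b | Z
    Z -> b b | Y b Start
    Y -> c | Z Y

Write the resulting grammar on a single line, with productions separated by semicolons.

Start has alternatives sharing prefix 'b': factor to Start → b Start1 with Start1 → Y Start | c b | ε.

Start -> c b | Z | b Start1; Z -> b b | Y b Start; Y -> c | Z Y; Start1 -> Y Start | c b | ε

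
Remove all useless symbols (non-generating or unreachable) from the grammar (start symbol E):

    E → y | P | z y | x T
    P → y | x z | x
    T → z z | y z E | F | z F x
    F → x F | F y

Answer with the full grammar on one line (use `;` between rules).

Generating nonterminals: {E, P, T}.
Reachable from E after that: {E, P, T}.
Removed useless symbols: {F} and every production mentioning them.

E → y | P | z y | x T; P → y | x z | x; T → z z | y z E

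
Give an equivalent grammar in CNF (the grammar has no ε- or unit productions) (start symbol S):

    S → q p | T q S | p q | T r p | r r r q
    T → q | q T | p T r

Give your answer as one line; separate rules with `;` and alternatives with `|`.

Introduce a nonterminal for each terminal appearing in a rule of length ≥ 2: X1 → q, X2 → p, X3 → r.
Binarize each right-hand side of length ≥ 3 by chaining fresh nonterminals (Y1, Y2, …): affected rules were S → T X1 S; S → T X3 X2; S → X3 X3 X3 X1; T → X2 T X3.

S → X1 X2 | T Y1 | X2 X1 | T Y2 | X3 Y3; T → q | X1 T | X2 Y5; X1 → q; X2 → p; X3 → r; Y1 → X1 S; Y2 → X3 X2; Y3 → X3 Y4; Y4 → X3 X1; Y5 → T X3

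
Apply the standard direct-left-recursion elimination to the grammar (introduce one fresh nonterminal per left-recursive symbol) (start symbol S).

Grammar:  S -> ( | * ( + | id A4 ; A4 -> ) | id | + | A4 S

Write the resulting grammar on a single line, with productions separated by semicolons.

Left recursion appears on A4.
For A4: α = {S}, β = {), id, +}. Rewrite as A4 → β A4' and A4' → α A4' | ε.

S -> ( | * ( + | id A4; A4 -> ) A4' | id A4' | + A4'; A4' -> S A4' | ε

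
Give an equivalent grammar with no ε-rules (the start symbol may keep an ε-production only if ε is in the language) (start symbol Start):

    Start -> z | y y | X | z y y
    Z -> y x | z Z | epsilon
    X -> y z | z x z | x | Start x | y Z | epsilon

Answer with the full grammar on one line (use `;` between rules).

The nullable symbols are {Start, X, Z}.
ε ∈ L(G) since Start is nullable, so keep Start → ε.
For each production, add variants omitting each subset of nullable occurrences: Z → z Z gives z Z | z. X → y Z gives y Z | y.

Start -> z | y y | X | z y y | ε; Z -> y x | z Z | z; X -> y z | z x z | x | Start x | y Z | y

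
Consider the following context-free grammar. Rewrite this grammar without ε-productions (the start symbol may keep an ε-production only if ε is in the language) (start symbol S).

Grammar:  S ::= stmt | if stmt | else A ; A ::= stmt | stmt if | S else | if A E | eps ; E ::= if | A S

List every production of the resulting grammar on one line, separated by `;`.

S ::= stmt | if stmt | else A | else; A ::= stmt | stmt if | S else | if A E | if E; E ::= if | A S | S

Nullable nonterminals: {A}.
ε ∉ L(G), so no ε-production is kept.
For each production, add variants omitting each subset of nullable occurrences: S → else A gives else A | else. A → if A E gives if A E | if E. E → A S gives A S | S.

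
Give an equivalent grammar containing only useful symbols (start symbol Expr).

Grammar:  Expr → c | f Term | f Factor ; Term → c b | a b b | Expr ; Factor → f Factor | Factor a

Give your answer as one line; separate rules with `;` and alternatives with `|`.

Generating nonterminals: {Expr, Term}.
Reachable from Expr after that: {Expr, Term}.
Removed useless symbols: {Factor} and every production mentioning them.

Expr → c | f Term; Term → c b | a b b | Expr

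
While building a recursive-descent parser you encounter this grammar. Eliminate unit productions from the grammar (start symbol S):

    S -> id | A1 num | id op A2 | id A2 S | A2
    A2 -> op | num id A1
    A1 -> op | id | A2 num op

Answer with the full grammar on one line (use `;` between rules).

Unit pairs: S ⇒* {A2}.
Replace each nonterminal's rules with the union of the non-unit rules of every nonterminal it unit-derives.

S -> op | num id A1 | id | A1 num | id op A2 | id A2 S; A2 -> op | num id A1; A1 -> op | id | A2 num op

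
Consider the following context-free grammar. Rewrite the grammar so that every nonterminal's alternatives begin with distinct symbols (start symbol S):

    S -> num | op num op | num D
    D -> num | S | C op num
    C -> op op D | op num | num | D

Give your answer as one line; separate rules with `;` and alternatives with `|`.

S has alternatives sharing prefix 'num': factor to S → num S' with S' → ε | D.
C has alternatives sharing prefix 'op': factor to C → op C' with C' → op D | num.

S -> op num op | num S'; D -> num | S | C op num; C -> num | D | op C'; S' -> ε | D; C' -> op D | num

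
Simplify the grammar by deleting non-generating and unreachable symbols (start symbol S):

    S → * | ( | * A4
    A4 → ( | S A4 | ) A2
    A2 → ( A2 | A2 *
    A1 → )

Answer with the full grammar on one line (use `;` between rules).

S → * | ( | * A4; A4 → ( | S A4

Generating nonterminals: {A1, A4, S}.
Reachable from S after that: {A4, S}.
Removed useless symbols: {A1, A2} and every production mentioning them.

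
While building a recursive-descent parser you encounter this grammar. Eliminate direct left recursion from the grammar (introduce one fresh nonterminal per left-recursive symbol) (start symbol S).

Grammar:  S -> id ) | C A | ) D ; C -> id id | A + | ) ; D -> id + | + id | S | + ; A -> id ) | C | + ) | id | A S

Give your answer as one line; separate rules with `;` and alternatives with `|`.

A is directly left-recursive.
For A: α = {S}, β = {id ), C, + ), id}. Rewrite as A → β A' and A' → α A' | ε.

S -> id ) | C A | ) D; C -> id id | A + | ); D -> id + | + id | S | +; A -> id ) A' | C A' | + ) A' | id A'; A' -> S A' | epsilon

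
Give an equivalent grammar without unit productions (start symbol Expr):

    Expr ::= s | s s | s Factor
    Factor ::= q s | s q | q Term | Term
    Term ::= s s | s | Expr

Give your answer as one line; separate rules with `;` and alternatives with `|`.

Unit pairs: Factor ⇒* {Expr, Term}; Term ⇒* {Expr}.
For each unit pair (A, B), copy every non-unit production of B to A, then drop all unit productions.

Expr ::= s | s s | s Factor; Factor ::= s s | s | q s | s q | q Term | s Factor; Term ::= s s | s | s Factor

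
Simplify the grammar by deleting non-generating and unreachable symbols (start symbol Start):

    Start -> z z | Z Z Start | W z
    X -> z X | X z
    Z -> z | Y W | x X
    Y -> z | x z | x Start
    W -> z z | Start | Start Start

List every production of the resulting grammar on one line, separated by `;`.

Start -> z z | Z Z Start | W z; Z -> z | Y W; Y -> z | x z | x Start; W -> z z | Start | Start Start

Generating nonterminals: {Start, W, Y, Z}.
Reachable from Start after that: {Start, W, Y, Z}.
Removed useless symbols: {X} and every production mentioning them.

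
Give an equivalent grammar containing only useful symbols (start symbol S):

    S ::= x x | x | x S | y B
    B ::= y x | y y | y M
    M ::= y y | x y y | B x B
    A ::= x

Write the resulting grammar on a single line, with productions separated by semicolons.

S ::= x x | x | x S | y B; B ::= y x | y y | y M; M ::= y y | x y y | B x B

Generating nonterminals: {A, B, M, S}.
Reachable from S after that: {B, M, S}.
Removed useless symbols: {A} and every production mentioning them.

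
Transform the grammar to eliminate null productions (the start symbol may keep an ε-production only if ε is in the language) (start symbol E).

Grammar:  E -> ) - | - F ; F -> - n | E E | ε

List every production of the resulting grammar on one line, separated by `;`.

The nullable symbols are {F}.
ε ∉ L(G), so no ε-production is kept.
For each production, add variants omitting each subset of nullable occurrences: E → - F gives - F | -.

E -> ) - | - F | -; F -> - n | E E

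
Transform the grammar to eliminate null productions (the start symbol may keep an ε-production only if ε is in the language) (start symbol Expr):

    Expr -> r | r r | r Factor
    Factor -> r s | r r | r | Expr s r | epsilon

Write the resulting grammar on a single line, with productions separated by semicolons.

Expr -> r | r r | r Factor; Factor -> r s | r r | r | Expr s r

The nullable symbols are {Factor}.
ε ∉ L(G), so no ε-production is kept.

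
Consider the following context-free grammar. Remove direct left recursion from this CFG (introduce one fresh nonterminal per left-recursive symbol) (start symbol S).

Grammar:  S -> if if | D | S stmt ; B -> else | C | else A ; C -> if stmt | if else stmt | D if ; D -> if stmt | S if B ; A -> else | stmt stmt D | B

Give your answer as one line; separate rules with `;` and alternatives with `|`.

S -> if if S' | D S'; B -> else | C | else A; C -> if stmt | if else stmt | D if; D -> if stmt | S if B; A -> else | stmt stmt D | B; S' -> stmt S' | ε

S is directly left-recursive.
For S: α = {stmt}, β = {if if, D}. Rewrite as S → β S' and S' → α S' | ε.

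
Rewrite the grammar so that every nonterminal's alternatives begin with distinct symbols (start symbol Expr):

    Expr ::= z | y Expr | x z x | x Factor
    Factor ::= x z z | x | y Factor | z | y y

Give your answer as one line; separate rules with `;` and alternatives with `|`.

Expr has alternatives sharing prefix 'x': factor to Expr → x Expr1 with Expr1 → z x | Factor.
Factor has alternatives sharing prefix 'x': factor to Factor → x Factor1 with Factor1 → z z | ε.
Factor has alternatives sharing prefix 'y': factor to Factor → y Factor2 with Factor2 → Factor | y.

Expr ::= z | y Expr | x Expr1; Factor ::= z | x Factor1 | y Factor2; Expr1 ::= z x | Factor; Factor1 ::= z z | ε; Factor2 ::= Factor | y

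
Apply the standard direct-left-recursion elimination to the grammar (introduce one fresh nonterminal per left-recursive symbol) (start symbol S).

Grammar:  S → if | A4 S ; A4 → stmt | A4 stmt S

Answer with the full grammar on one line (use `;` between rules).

Directly left-recursive nonterminal: A4.
For A4: α = {stmt S}, β = {stmt}. Rewrite as A4 → β A4' and A4' → α A4' | ε.

S → if | A4 S; A4 → stmt A4'; A4' → stmt S A4' | ε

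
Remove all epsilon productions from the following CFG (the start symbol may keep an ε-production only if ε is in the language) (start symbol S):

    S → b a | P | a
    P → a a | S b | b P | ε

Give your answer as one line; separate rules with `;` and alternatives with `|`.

S → b a | P | a | ε; P → a a | S b | b | b P

Nullable nonterminals: {P, S}.
ε ∈ L(G) since S is nullable, so keep S → ε.
Add the nullable-subset variants: P → S b gives S b | b.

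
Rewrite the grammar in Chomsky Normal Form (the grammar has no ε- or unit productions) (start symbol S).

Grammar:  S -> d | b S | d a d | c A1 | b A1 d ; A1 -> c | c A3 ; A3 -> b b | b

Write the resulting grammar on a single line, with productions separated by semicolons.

Introduce a nonterminal for each terminal appearing in a rule of length ≥ 2: X1 → b, X2 → d, X3 → a, X4 → c.
Binarize each right-hand side of length ≥ 3 by chaining fresh nonterminals (Y1, Y2, …): affected rules were S → X2 X3 X2; S → X1 A1 X2.

S -> d | X1 S | X2 Y1 | X4 A1 | X1 Y2; A1 -> c | X4 A3; A3 -> X1 X1 | b; X1 -> b; X2 -> d; X3 -> a; X4 -> c; Y1 -> X3 X2; Y2 -> A1 X2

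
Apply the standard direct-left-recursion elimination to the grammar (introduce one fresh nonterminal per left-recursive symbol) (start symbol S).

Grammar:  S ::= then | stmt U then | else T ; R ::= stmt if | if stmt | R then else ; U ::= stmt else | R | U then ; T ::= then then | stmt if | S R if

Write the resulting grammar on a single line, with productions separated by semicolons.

S ::= then | stmt U then | else T; R ::= stmt if R' | if stmt R'; U ::= stmt else U' | R U'; T ::= then then | stmt if | S R if; R' ::= then else R' | epsilon; U' ::= then U' | epsilon

Directly left-recursive nonterminals: R, U.
For R: α = {then else}, β = {stmt if, if stmt}. Rewrite as R → β R' and R' → α R' | ε.
For U: α = {then}, β = {stmt else, R}. Rewrite as U → β U' and U' → α U' | ε.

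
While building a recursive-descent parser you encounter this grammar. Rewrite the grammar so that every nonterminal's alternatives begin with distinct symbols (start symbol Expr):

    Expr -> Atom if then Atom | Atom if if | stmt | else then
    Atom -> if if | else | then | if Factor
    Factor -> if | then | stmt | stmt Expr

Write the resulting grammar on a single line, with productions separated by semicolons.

Expr has alternatives sharing prefix 'Atom if': factor to Expr → Atom if Expr1 with Expr1 → then Atom | if.
Atom has alternatives sharing prefix 'if': factor to Atom → if Atom1 with Atom1 → if | Factor.
Factor has alternatives sharing prefix 'stmt': factor to Factor → stmt Factor1 with Factor1 → ε | Expr.

Expr -> stmt | else then | Atom if Expr1; Atom -> else | then | if Atom1; Factor -> if | then | stmt Factor1; Expr1 -> then Atom | if; Atom1 -> if | Factor; Factor1 -> ε | Expr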